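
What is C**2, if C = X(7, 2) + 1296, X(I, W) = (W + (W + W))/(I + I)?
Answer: 82355625/49 ≈ 1.6807e+6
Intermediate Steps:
X(I, W) = 3*W/(2*I) (X(I, W) = (W + 2*W)/((2*I)) = (3*W)*(1/(2*I)) = 3*W/(2*I))
C = 9075/7 (C = (3/2)*2/7 + 1296 = (3/2)*2*(1/7) + 1296 = 3/7 + 1296 = 9075/7 ≈ 1296.4)
C**2 = (9075/7)**2 = 82355625/49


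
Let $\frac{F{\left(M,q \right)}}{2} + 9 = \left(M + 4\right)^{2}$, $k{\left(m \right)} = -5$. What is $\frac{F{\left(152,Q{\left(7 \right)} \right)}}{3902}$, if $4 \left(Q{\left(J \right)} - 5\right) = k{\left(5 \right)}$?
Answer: $\frac{24327}{1951} \approx 12.469$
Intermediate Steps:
$Q{\left(J \right)} = \frac{15}{4}$ ($Q{\left(J \right)} = 5 + \frac{1}{4} \left(-5\right) = 5 - \frac{5}{4} = \frac{15}{4}$)
$F{\left(M,q \right)} = -18 + 2 \left(4 + M\right)^{2}$ ($F{\left(M,q \right)} = -18 + 2 \left(M + 4\right)^{2} = -18 + 2 \left(4 + M\right)^{2}$)
$\frac{F{\left(152,Q{\left(7 \right)} \right)}}{3902} = \frac{-18 + 2 \left(4 + 152\right)^{2}}{3902} = \left(-18 + 2 \cdot 156^{2}\right) \frac{1}{3902} = \left(-18 + 2 \cdot 24336\right) \frac{1}{3902} = \left(-18 + 48672\right) \frac{1}{3902} = 48654 \cdot \frac{1}{3902} = \frac{24327}{1951}$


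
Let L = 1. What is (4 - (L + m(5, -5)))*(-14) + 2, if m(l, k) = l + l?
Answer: 100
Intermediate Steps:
m(l, k) = 2*l
(4 - (L + m(5, -5)))*(-14) + 2 = (4 - (1 + 2*5))*(-14) + 2 = (4 - (1 + 10))*(-14) + 2 = (4 - 1*11)*(-14) + 2 = (4 - 11)*(-14) + 2 = -7*(-14) + 2 = 98 + 2 = 100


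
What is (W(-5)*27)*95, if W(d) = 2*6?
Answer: 30780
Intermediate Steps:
W(d) = 12
(W(-5)*27)*95 = (12*27)*95 = 324*95 = 30780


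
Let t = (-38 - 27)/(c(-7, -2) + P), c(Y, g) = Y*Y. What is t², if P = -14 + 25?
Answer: 169/144 ≈ 1.1736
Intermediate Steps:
c(Y, g) = Y²
P = 11
t = -13/12 (t = (-38 - 27)/((-7)² + 11) = -65/(49 + 11) = -65/60 = -65*1/60 = -13/12 ≈ -1.0833)
t² = (-13/12)² = 169/144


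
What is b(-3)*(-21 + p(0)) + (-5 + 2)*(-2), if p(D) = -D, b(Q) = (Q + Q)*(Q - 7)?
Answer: -1254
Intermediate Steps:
b(Q) = 2*Q*(-7 + Q) (b(Q) = (2*Q)*(-7 + Q) = 2*Q*(-7 + Q))
b(-3)*(-21 + p(0)) + (-5 + 2)*(-2) = (2*(-3)*(-7 - 3))*(-21 - 1*0) + (-5 + 2)*(-2) = (2*(-3)*(-10))*(-21 + 0) - 3*(-2) = 60*(-21) + 6 = -1260 + 6 = -1254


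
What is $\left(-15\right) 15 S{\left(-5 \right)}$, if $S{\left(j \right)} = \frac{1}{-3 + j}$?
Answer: $\frac{225}{8} \approx 28.125$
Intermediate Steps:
$\left(-15\right) 15 S{\left(-5 \right)} = \frac{\left(-15\right) 15}{-3 - 5} = - \frac{225}{-8} = \left(-225\right) \left(- \frac{1}{8}\right) = \frac{225}{8}$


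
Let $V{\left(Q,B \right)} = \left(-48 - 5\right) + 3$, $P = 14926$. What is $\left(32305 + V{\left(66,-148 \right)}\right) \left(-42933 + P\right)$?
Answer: $-903365785$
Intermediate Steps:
$V{\left(Q,B \right)} = -50$ ($V{\left(Q,B \right)} = -53 + 3 = -50$)
$\left(32305 + V{\left(66,-148 \right)}\right) \left(-42933 + P\right) = \left(32305 - 50\right) \left(-42933 + 14926\right) = 32255 \left(-28007\right) = -903365785$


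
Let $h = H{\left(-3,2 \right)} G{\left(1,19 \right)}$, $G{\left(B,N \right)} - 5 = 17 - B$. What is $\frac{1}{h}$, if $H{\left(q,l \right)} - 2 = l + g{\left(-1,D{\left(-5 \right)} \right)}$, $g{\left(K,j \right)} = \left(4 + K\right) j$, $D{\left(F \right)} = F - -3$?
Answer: $- \frac{1}{42} \approx -0.02381$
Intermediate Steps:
$D{\left(F \right)} = 3 + F$ ($D{\left(F \right)} = F + 3 = 3 + F$)
$g{\left(K,j \right)} = j \left(4 + K\right)$
$H{\left(q,l \right)} = -4 + l$ ($H{\left(q,l \right)} = 2 + \left(l + \left(3 - 5\right) \left(4 - 1\right)\right) = 2 + \left(l - 6\right) = 2 + \left(-6 + l\right) = -4 + l$)
$G{\left(B,N \right)} = 22 - B$ ($G{\left(B,N \right)} = 5 - \left(-17 + B\right) = 22 - B$)
$h = -42$ ($h = \left(-4 + 2\right) \left(22 - 1\right) = - 2 \left(22 - 1\right) = \left(-2\right) 21 = -42$)
$\frac{1}{h} = \frac{1}{-42} = - \frac{1}{42}$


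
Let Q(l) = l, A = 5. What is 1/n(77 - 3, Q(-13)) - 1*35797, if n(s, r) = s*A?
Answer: -13244889/370 ≈ -35797.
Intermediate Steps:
n(s, r) = 5*s (n(s, r) = s*5 = 5*s)
1/n(77 - 3, Q(-13)) - 1*35797 = 1/(5*(77 - 3)) - 1*35797 = 1/(5*74) - 35797 = 1/370 - 35797 = -13244889/370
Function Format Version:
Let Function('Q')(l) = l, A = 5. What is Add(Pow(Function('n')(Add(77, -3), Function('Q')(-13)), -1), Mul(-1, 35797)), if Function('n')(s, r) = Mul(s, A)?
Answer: Rational(-13244889, 370) ≈ -35797.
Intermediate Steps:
Function('n')(s, r) = Mul(5, s) (Function('n')(s, r) = Mul(s, 5) = Mul(5, s))
Add(Pow(Function('n')(Add(77, -3), Function('Q')(-13)), -1), Mul(-1, 35797)) = Add(Pow(Mul(5, Add(77, -3)), -1), Mul(-1, 35797)) = Add(Pow(Mul(5, 74), -1), -35797) = Add(Pow(370, -1), -35797) = Add(Rational(1, 370), -35797) = Rational(-13244889, 370)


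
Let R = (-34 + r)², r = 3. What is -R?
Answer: -961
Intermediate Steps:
R = 961 (R = (-34 + 3)² = (-31)² = 961)
-R = -1*961 = -961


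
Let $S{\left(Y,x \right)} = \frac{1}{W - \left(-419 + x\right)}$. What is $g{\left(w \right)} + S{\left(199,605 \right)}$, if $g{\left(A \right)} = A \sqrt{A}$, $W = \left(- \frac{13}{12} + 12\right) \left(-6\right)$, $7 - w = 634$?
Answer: $- \frac{2}{503} - 627 i \sqrt{627} \approx -0.0039761 - 15700.0 i$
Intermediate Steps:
$w = -627$ ($w = 7 - 634 = -627$)
$W = - \frac{131}{2}$ ($W = \left(\left(-13\right) \frac{1}{12} + 12\right) \left(-6\right) = \left(- \frac{13}{12} + 12\right) \left(-6\right) = \frac{131}{12} \left(-6\right) = - \frac{131}{2} \approx -65.5$)
$g{\left(A \right)} = A^{\frac{3}{2}}$
$S{\left(Y,x \right)} = \frac{1}{\frac{707}{2} - x}$ ($S{\left(Y,x \right)} = \frac{1}{- \frac{131}{2} - \left(-419 + x\right)} = \frac{1}{\frac{707}{2} - x}$)
$g{\left(w \right)} + S{\left(199,605 \right)} = \left(-627\right)^{\frac{3}{2}} - \frac{2}{-707 + 2 \cdot 605} = - 627 i \sqrt{627} - \frac{2}{-707 + 1210} = - 627 i \sqrt{627} - \frac{2}{503} = - \frac{2}{503} - 627 i \sqrt{627}$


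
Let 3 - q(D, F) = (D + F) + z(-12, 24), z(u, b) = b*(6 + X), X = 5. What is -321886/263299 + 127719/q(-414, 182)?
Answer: -33637619675/7635671 ≈ -4405.3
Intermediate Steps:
z(u, b) = 11*b (z(u, b) = b*(6 + 5) = b*11 = 11*b)
q(D, F) = -261 - D - F (q(D, F) = 3 - ((D + F) + 11*24) = 3 - ((D + F) + 264) = 3 - (264 + D + F) = 3 + (-264 - D - F) = -261 - D - F)
-321886/263299 + 127719/q(-414, 182) = -321886/263299 + 127719/(-261 - 1*(-414) - 1*182) = -321886*1/263299 + 127719/(-261 + 414 - 182) = -321886/263299 + 127719/(-29) = -321886/263299 + 127719*(-1/29) = -321886/263299 - 127719/29 = -33637619675/7635671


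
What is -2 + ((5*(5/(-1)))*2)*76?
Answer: -3802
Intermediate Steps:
-2 + ((5*(5/(-1)))*2)*76 = -2 + ((5*(5*(-1)))*2)*76 = -2 + ((5*(-5))*2)*76 = -2 - 25*2*76 = -2 - 50*76 = -2 - 3800 = -3802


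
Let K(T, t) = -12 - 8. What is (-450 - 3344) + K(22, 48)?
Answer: -3814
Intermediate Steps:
K(T, t) = -20
(-450 - 3344) + K(22, 48) = (-450 - 3344) - 20 = -3794 - 20 = -3814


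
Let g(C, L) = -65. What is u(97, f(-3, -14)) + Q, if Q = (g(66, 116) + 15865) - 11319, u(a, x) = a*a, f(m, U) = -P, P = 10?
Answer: 13890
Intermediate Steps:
f(m, U) = -10 (f(m, U) = -1*10 = -10)
u(a, x) = a**2
Q = 4481 (Q = (-65 + 15865) - 11319 = 15800 - 11319 = 4481)
u(97, f(-3, -14)) + Q = 97**2 + 4481 = 9409 + 4481 = 13890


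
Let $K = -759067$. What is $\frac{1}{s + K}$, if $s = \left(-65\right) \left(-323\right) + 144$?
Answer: $- \frac{1}{737928} \approx -1.3551 \cdot 10^{-6}$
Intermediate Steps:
$s = 21139$ ($s = 20995 + 144 = 21139$)
$\frac{1}{s + K} = \frac{1}{21139 - 759067} = \frac{1}{-737928} = - \frac{1}{737928}$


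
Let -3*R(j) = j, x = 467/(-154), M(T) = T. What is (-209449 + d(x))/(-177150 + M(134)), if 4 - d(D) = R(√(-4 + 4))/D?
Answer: 209445/177016 ≈ 1.1832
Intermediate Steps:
x = -467/154 (x = 467*(-1/154) = -467/154 ≈ -3.0325)
R(j) = -j/3
d(D) = 4 (d(D) = 4 - (-√(-4 + 4)/3)/D = 4 - (-√0/3)/D = 4 - (-⅓*0)/D = 4 - 0/D = 4 - 1*0 = 4 + 0 = 4)
(-209449 + d(x))/(-177150 + M(134)) = (-209449 + 4)/(-177150 + 134) = -209445/(-177016) = -209445*(-1/177016) = 209445/177016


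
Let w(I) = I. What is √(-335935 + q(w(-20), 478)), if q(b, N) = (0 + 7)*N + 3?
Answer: 9*I*√4106 ≈ 576.7*I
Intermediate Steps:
q(b, N) = 3 + 7*N (q(b, N) = 7*N + 3 = 3 + 7*N)
√(-335935 + q(w(-20), 478)) = √(-335935 + (3 + 7*478)) = √(-335935 + (3 + 3346)) = √(-335935 + 3349) = √(-332586) = 9*I*√4106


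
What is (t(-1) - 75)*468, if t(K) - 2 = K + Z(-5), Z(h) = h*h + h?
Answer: -25272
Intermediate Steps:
Z(h) = h + h² (Z(h) = h² + h = h + h²)
t(K) = 22 + K (t(K) = 2 + (K - 5*(1 - 5)) = 2 + (K - 5*(-4)) = 2 + (K + 20) = 2 + (20 + K) = 22 + K)
(t(-1) - 75)*468 = ((22 - 1) - 75)*468 = (21 - 75)*468 = -54*468 = -25272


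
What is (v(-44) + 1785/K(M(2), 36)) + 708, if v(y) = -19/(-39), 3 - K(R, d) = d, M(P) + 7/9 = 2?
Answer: 280736/429 ≈ 654.40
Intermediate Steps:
M(P) = 11/9 (M(P) = -7/9 + 2 = 11/9)
K(R, d) = 3 - d
v(y) = 19/39 (v(y) = -19*(-1/39) = 19/39)
(v(-44) + 1785/K(M(2), 36)) + 708 = (19/39 + 1785/(3 - 1*36)) + 708 = (19/39 + 1785/(3 - 36)) + 708 = (19/39 + 1785/(-33)) + 708 = (19/39 + 1785*(-1/33)) + 708 = (19/39 - 595/11) + 708 = -22996/429 + 708 = 280736/429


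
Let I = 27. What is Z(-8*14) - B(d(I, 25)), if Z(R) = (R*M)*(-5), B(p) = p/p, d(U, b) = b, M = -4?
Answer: -2241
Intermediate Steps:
B(p) = 1
Z(R) = 20*R (Z(R) = (R*(-4))*(-5) = -4*R*(-5) = 20*R)
Z(-8*14) - B(d(I, 25)) = 20*(-8*14) - 1*1 = 20*(-112) - 1 = -2240 - 1 = -2241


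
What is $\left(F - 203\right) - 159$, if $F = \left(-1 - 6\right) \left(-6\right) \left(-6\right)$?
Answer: $-614$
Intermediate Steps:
$F = -252$ ($F = \left(-1 - 6\right) \left(-6\right) \left(-6\right) = \left(-7\right) \left(-6\right) \left(-6\right) = 42 \left(-6\right) = -252$)
$\left(F - 203\right) - 159 = \left(-252 - 203\right) - 159 = -455 - 159 = -614$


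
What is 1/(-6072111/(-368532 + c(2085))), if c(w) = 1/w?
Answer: 768389219/12660351435 ≈ 0.060693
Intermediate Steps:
1/(-6072111/(-368532 + c(2085))) = 1/(-6072111/(-368532 + 1/2085)) = 1/(-6072111/(-768389219/2085)) = 1/(-6072111*(-2085/768389219)) = 1/(12660351435/768389219) = 768389219/12660351435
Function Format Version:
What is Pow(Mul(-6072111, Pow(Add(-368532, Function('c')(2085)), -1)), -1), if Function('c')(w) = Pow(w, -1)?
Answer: Rational(768389219, 12660351435) ≈ 0.060693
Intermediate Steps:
Pow(Mul(-6072111, Pow(Add(-368532, Function('c')(2085)), -1)), -1) = Pow(Mul(-6072111, Pow(Add(-368532, Pow(2085, -1)), -1)), -1) = Pow(Mul(-6072111, Pow(Add(-368532, Rational(1, 2085)), -1)), -1) = Pow(Mul(-6072111, Pow(Rational(-768389219, 2085), -1)), -1) = Pow(Mul(-6072111, Rational(-2085, 768389219)), -1) = Pow(Rational(12660351435, 768389219), -1) = Rational(768389219, 12660351435)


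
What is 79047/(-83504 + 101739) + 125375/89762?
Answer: 9381629939/1636810070 ≈ 5.7317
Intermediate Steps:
79047/(-83504 + 101739) + 125375/89762 = 79047/18235 + 125375*(1/89762) = 79047*(1/18235) + 125375/89762 = 79047/18235 + 125375/89762 = 9381629939/1636810070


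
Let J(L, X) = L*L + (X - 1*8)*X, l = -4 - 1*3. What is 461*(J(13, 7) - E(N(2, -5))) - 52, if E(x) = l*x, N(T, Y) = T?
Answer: 81084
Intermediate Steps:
l = -7 (l = -4 - 3 = -7)
E(x) = -7*x
J(L, X) = L² + X*(-8 + X) (J(L, X) = L² + (X - 8)*X = L² + (-8 + X)*X = L² + X*(-8 + X))
461*(J(13, 7) - E(N(2, -5))) - 52 = 461*((13² + 7² - 8*7) - (-7)*2) - 52 = 461*((169 + 49 - 56) - 1*(-14)) - 52 = 461*(162 + 14) - 52 = 461*176 - 52 = 81136 - 52 = 81084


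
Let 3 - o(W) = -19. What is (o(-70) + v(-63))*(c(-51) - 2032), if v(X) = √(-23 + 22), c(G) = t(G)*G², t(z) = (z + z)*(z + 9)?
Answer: 245094344 + 11140652*I ≈ 2.4509e+8 + 1.1141e+7*I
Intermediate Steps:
t(z) = 2*z*(9 + z) (t(z) = (2*z)*(9 + z) = 2*z*(9 + z))
o(W) = 22 (o(W) = 3 - 1*(-19) = 3 + 19 = 22)
c(G) = 2*G³*(9 + G) (c(G) = (2*G*(9 + G))*G² = 2*G³*(9 + G))
v(X) = I (v(X) = √(-1) = I)
(o(-70) + v(-63))*(c(-51) - 2032) = (22 + I)*(2*(-51)³*(9 - 51) - 2032) = (22 + I)*(2*(-132651)*(-42) - 2032) = (22 + I)*(11142684 - 2032) = (22 + I)*11140652 = 245094344 + 11140652*I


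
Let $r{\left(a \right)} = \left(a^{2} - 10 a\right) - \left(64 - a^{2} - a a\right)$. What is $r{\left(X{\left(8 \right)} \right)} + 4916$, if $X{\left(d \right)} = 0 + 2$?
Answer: $4844$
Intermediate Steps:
$X{\left(d \right)} = 2$
$r{\left(a \right)} = -64 - 10 a + 3 a^{2}$ ($r{\left(a \right)} = \left(a^{2} - 10 a\right) + \left(\left(a^{2} + a^{2}\right) - 64\right) = \left(a^{2} - 10 a\right) + \left(2 a^{2} - 64\right) = \left(a^{2} - 10 a\right) + \left(-64 + 2 a^{2}\right) = -64 - 10 a + 3 a^{2}$)
$r{\left(X{\left(8 \right)} \right)} + 4916 = \left(-64 - 20 + 3 \cdot 2^{2}\right) + 4916 = \left(-64 - 20 + 3 \cdot 4\right) + 4916 = \left(-64 - 20 + 12\right) + 4916 = -72 + 4916 = 4844$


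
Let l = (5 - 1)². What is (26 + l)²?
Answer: 1764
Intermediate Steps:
l = 16 (l = 4² = 16)
(26 + l)² = (26 + 16)² = 42² = 1764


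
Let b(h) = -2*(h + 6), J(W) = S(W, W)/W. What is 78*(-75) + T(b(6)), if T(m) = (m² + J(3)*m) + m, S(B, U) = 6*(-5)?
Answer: -5058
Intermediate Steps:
S(B, U) = -30
J(W) = -30/W
b(h) = -12 - 2*h (b(h) = -2*(6 + h) = -12 - 2*h)
T(m) = m² - 9*m (T(m) = (m² + (-30/3)*m) + m = (m² + (-30*⅓)*m) + m = (m² - 10*m) + m = m² - 9*m)
78*(-75) + T(b(6)) = 78*(-75) + (-12 - 2*6)*(-9 + (-12 - 2*6)) = -5850 + (-12 - 12)*(-9 + (-12 - 12)) = -5850 - 24*(-9 - 24) = -5850 - 24*(-33) = -5850 + 792 = -5058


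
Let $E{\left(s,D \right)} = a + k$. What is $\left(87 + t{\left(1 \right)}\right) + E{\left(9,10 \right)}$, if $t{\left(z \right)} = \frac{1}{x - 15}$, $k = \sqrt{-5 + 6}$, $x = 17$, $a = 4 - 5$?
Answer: $\frac{175}{2} \approx 87.5$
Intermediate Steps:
$a = -1$ ($a = 4 - 5 = -1$)
$k = 1$ ($k = \sqrt{1} = 1$)
$E{\left(s,D \right)} = 0$ ($E{\left(s,D \right)} = -1 + 1 = 0$)
$t{\left(z \right)} = \frac{1}{2}$ ($t{\left(z \right)} = \frac{1}{17 - 15} = \frac{1}{2}$)
$\left(87 + t{\left(1 \right)}\right) + E{\left(9,10 \right)} = \left(87 + \frac{1}{2}\right) + 0 = \frac{175}{2} + 0 = \frac{175}{2}$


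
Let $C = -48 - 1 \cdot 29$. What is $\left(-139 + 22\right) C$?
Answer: $9009$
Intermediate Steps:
$C = -77$ ($C = -48 - 29 = -77$)
$\left(-139 + 22\right) C = \left(-139 + 22\right) \left(-77\right) = \left(-117\right) \left(-77\right) = 9009$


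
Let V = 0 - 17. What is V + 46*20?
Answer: 903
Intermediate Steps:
V = -17
V + 46*20 = -17 + 46*20 = -17 + 920 = 903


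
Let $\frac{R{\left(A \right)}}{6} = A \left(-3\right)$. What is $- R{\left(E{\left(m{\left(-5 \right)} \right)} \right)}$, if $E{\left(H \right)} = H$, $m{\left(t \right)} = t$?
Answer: $-90$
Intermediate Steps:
$R{\left(A \right)} = - 18 A$ ($R{\left(A \right)} = 6 A \left(-3\right) = 6 \left(- 3 A\right) = - 18 A$)
$- R{\left(E{\left(m{\left(-5 \right)} \right)} \right)} = - \left(-18\right) \left(-5\right) = \left(-1\right) 90 = -90$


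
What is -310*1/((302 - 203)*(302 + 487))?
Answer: -310/78111 ≈ -0.0039687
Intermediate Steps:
-310*1/((302 - 203)*(302 + 487)) = -310/(789*99) = -310/78111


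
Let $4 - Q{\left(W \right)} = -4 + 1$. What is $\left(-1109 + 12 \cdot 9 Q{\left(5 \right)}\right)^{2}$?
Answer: $124609$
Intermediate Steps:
$Q{\left(W \right)} = 7$ ($Q{\left(W \right)} = 4 - \left(-4 + 1\right) = 4 - -3 = 4 + 3 = 7$)
$\left(-1109 + 12 \cdot 9 Q{\left(5 \right)}\right)^{2} = \left(-1109 + 12 \cdot 9 \cdot 7\right)^{2} = \left(-1109 + 108 \cdot 7\right)^{2} = \left(-1109 + 756\right)^{2} = \left(-353\right)^{2} = 124609$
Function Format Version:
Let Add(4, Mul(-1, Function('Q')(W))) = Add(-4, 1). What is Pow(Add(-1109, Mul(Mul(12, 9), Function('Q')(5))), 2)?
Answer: 124609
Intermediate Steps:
Function('Q')(W) = 7 (Function('Q')(W) = Add(4, Mul(-1, Add(-4, 1))) = Add(4, Mul(-1, -3)) = Add(4, 3) = 7)
Pow(Add(-1109, Mul(Mul(12, 9), Function('Q')(5))), 2) = Pow(Add(-1109, Mul(Mul(12, 9), 7)), 2) = Pow(Add(-1109, Mul(108, 7)), 2) = Pow(Add(-1109, 756), 2) = Pow(-353, 2) = 124609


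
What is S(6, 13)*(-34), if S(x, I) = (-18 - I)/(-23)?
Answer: -1054/23 ≈ -45.826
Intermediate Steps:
S(x, I) = 18/23 + I/23 (S(x, I) = (-18 - I)*(-1/23) = 18/23 + I/23)
S(6, 13)*(-34) = (18/23 + (1/23)*13)*(-34) = (18/23 + 13/23)*(-34) = (31/23)*(-34) = -1054/23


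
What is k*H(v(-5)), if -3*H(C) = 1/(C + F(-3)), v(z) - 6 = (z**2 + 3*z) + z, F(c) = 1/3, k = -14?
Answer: 7/17 ≈ 0.41176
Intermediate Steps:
F(c) = 1/3
v(z) = 6 + z**2 + 4*z (v(z) = 6 + ((z**2 + 3*z) + z) = 6 + (z**2 + 4*z) = 6 + z**2 + 4*z)
H(C) = -1/(3*(1/3 + C)) (H(C) = -1/(3*(C + 1/3)) = -1/(3*(1/3 + C)))
k*H(v(-5)) = -(-14)/(1 + 3*(6 + (-5)**2 + 4*(-5))) = -(-14)/(1 + 3*(6 + 25 - 20)) = -(-14)/(1 + 3*11) = -(-14)/(1 + 33) = -(-14)/34 = -14*(-1/34) = 7/17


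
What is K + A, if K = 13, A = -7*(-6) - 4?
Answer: 51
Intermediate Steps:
A = 38 (A = 42 - 4 = 38)
K + A = 13 + 38 = 51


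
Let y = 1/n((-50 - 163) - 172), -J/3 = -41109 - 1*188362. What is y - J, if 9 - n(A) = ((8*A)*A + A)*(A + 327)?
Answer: -47331201786626/68754079 ≈ -6.8841e+5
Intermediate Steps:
n(A) = 9 - (327 + A)*(A + 8*A²) (n(A) = 9 - ((8*A)*A + A)*(A + 327) = 9 - (8*A² + A)*(327 + A) = 9 - (A + 8*A²)*(327 + A) = 9 - (327 + A)*(A + 8*A²))
J = 688413 (J = -3*(-41109 - 1*188362) = -3*(-41109 - 188362) = -3*(-229471) = 688413)
y = 1/68754079 (y = 1/(9 - 2617*((-50 - 163) - 172)² - 327*((-50 - 163) - 172) - 8*((-50 - 163) - 172)³) = 1/(9 - 2617*(-213 - 172)² - 327*(-213 - 172) - 8*(-213 - 172)³) = 1/(9 - 2617*(-385)² - 327*(-385) - 8*(-385)³) = 1/(9 - 2617*148225 + 125895 - 8*(-57066625)) = 1/(9 - 387904825 + 125895 + 456533000) = 1/68754079 ≈ 1.4545e-8)
y - J = 1/68754079 - 1*688413 = 1/68754079 - 688413 = -47331201786626/68754079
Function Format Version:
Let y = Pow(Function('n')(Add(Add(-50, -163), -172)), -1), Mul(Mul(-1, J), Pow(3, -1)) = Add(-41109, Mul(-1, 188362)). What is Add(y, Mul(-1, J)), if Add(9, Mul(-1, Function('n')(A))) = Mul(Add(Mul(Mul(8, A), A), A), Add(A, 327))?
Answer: Rational(-47331201786626, 68754079) ≈ -6.8841e+5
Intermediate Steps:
Function('n')(A) = Add(9, Mul(-1, Add(327, A), Add(A, Mul(8, Pow(A, 2))))) (Function('n')(A) = Add(9, Mul(-1, Mul(Add(Mul(Mul(8, A), A), A), Add(A, 327)))) = Add(9, Mul(-1, Mul(Add(Mul(8, Pow(A, 2)), A), Add(327, A)))) = Add(9, Mul(-1, Mul(Add(A, Mul(8, Pow(A, 2))), Add(327, A)))) = Add(9, Mul(-1, Mul(Add(327, A), Add(A, Mul(8, Pow(A, 2)))))) = Add(9, Mul(-1, Add(327, A), Add(A, Mul(8, Pow(A, 2))))))
J = 688413 (J = Mul(-3, Add(-41109, Mul(-1, 188362))) = Mul(-3, Add(-41109, -188362)) = Mul(-3, -229471) = 688413)
y = Rational(1, 68754079) (y = Pow(Add(9, Mul(-2617, Pow(Add(Add(-50, -163), -172), 2)), Mul(-327, Add(Add(-50, -163), -172)), Mul(-8, Pow(Add(Add(-50, -163), -172), 3))), -1) = Pow(Add(9, Mul(-2617, Pow(Add(-213, -172), 2)), Mul(-327, Add(-213, -172)), Mul(-8, Pow(Add(-213, -172), 3))), -1) = Pow(Add(9, Mul(-2617, Pow(-385, 2)), Mul(-327, -385), Mul(-8, Pow(-385, 3))), -1) = Pow(Add(9, Mul(-2617, 148225), 125895, Mul(-8, -57066625)), -1) = Pow(Add(9, -387904825, 125895, 456533000), -1) = Pow(68754079, -1) = Rational(1, 68754079) ≈ 1.4545e-8)
Add(y, Mul(-1, J)) = Add(Rational(1, 68754079), Mul(-1, 688413)) = Add(Rational(1, 68754079), -688413) = Rational(-47331201786626, 68754079)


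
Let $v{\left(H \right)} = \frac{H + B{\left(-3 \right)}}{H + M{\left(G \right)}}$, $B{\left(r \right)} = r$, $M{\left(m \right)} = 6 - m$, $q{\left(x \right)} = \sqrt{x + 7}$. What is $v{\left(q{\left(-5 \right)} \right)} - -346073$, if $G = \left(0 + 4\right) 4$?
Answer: $\frac{2422513}{7} - \frac{\sqrt{2}}{14} \approx 3.4607 \cdot 10^{5}$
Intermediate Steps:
$q{\left(x \right)} = \sqrt{7 + x}$
$G = 16$ ($G = 4 \cdot 4 = 16$)
$v{\left(H \right)} = \frac{-3 + H}{-10 + H}$ ($v{\left(H \right)} = \frac{H - 3}{H + \left(6 - 16\right)} = \frac{-3 + H}{H + \left(6 - 16\right)} = \frac{-3 + H}{H - 10} = \frac{-3 + H}{-10 + H}$)
$v{\left(q{\left(-5 \right)} \right)} - -346073 = \frac{-3 + \sqrt{7 - 5}}{-10 + \sqrt{7 - 5}} - -346073 = \frac{-3 + \sqrt{2}}{-10 + \sqrt{2}} + 346073 = 346073 + \frac{-3 + \sqrt{2}}{-10 + \sqrt{2}}$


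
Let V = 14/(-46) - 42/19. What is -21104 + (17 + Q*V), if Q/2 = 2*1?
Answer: -9219415/437 ≈ -21097.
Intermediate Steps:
V = -1099/437 (V = 14*(-1/46) - 42*1/19 = -7/23 - 42/19 = -1099/437 ≈ -2.5149)
Q = 4 (Q = 2*(2*1) = 2*2 = 4)
-21104 + (17 + Q*V) = -21104 + (17 + 4*(-1099/437)) = -21104 + (17 - 4396/437) = -21104 + 3033/437 = -9219415/437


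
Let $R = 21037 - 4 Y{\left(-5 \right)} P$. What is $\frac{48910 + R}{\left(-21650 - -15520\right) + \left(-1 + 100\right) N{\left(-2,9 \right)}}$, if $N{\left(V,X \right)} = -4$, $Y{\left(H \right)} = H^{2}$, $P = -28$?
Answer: $- \frac{72747}{6526} \approx -11.147$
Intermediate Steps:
$R = 23837$ ($R = 21037 - 4 \left(-5\right)^{2} \left(-28\right) = 21037 - 4 \cdot 25 \left(-28\right) = 21037 - 100 \left(-28\right) = 21037 - -2800 = 21037 + 2800 = 23837$)
$\frac{48910 + R}{\left(-21650 - -15520\right) + \left(-1 + 100\right) N{\left(-2,9 \right)}} = \frac{48910 + 23837}{\left(-21650 - -15520\right) + \left(-1 + 100\right) \left(-4\right)} = \frac{72747}{\left(-21650 + 15520\right) + 99 \left(-4\right)} = \frac{72747}{-6130 - 396} = \frac{72747}{-6526} = 72747 \left(- \frac{1}{6526}\right) = - \frac{72747}{6526}$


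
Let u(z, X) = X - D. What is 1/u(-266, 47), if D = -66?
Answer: 1/113 ≈ 0.0088496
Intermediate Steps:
u(z, X) = 66 + X (u(z, X) = X - 1*(-66) = X + 66 = 66 + X)
1/u(-266, 47) = 1/(66 + 47) = 1/113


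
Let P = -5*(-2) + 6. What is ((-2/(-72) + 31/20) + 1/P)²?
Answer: 1394761/518400 ≈ 2.6905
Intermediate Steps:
P = 16 (P = 10 + 6 = 16)
((-2/(-72) + 31/20) + 1/P)² = ((-2/(-72) + 31/20) + 1/16)² = ((-2*(-1/72) + 31*(1/20)) + 1/16)² = ((1/36 + 31/20) + 1/16)² = (71/45 + 1/16)² = (1181/720)² = 1394761/518400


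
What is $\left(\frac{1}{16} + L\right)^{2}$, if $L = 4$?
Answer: $\frac{4225}{256} \approx 16.504$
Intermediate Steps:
$\left(\frac{1}{16} + L\right)^{2} = \left(\frac{1}{16} + 4\right)^{2} = \left(\frac{65}{16}\right)^{2} = \frac{4225}{256}$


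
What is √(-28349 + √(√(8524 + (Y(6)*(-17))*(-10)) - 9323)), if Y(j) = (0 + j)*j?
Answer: √(-28349 + √(-9323 + 2*√3661)) ≈ 0.2849 + 168.37*I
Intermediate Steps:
Y(j) = j² (Y(j) = j*j = j²)
√(-28349 + √(√(8524 + (Y(6)*(-17))*(-10)) - 9323)) = √(-28349 + √(√(8524 + (6²*(-17))*(-10)) - 9323)) = √(-28349 + √(√(8524 + (36*(-17))*(-10)) - 9323)) = √(-28349 + √(√(8524 - 612*(-10)) - 9323)) = √(-28349 + √(√(8524 + 6120) - 9323)) = √(-28349 + √(√14644 - 9323)) = √(-28349 + √(2*√3661 - 9323)) = √(-28349 + √(-9323 + 2*√3661))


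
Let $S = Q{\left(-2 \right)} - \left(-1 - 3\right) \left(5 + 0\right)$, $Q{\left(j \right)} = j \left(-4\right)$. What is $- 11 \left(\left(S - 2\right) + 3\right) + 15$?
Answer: $-304$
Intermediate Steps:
$Q{\left(j \right)} = - 4 j$
$S = 28$ ($S = \left(-4\right) \left(-2\right) - \left(-1 - 3\right) \left(5 + 0\right) = 8 - \left(-4\right) 5 = 8 - -20 = 8 + 20 = 28$)
$- 11 \left(\left(S - 2\right) + 3\right) + 15 = - 11 \left(\left(28 - 2\right) + 3\right) + 15 = - 11 \left(26 + 3\right) + 15 = \left(-11\right) 29 + 15 = -319 + 15 = -304$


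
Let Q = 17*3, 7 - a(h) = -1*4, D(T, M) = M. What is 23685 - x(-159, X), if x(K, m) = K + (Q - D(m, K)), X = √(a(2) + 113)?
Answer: 23634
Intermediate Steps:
a(h) = 11 (a(h) = 7 - (-1)*4 = 7 - 1*(-4) = 7 + 4 = 11)
Q = 51
X = 2*√31 (X = √(11 + 113) = √124 = 2*√31 ≈ 11.136)
x(K, m) = 51 (x(K, m) = K + (51 - K) = 51)
23685 - x(-159, X) = 23685 - 1*51 = 23685 - 51 = 23634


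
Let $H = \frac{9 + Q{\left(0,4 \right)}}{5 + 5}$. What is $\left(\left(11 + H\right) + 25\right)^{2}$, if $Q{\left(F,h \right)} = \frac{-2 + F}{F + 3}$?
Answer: $\frac{48841}{36} \approx 1356.7$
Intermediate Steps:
$Q{\left(F,h \right)} = \frac{-2 + F}{3 + F}$
$H = \frac{5}{6}$ ($H = \frac{9 + \frac{-2 + 0}{3 + 0}}{5 + 5} = \frac{9 + \frac{1}{3} \left(-2\right)}{10} = \left(9 + \frac{1}{3} \left(-2\right)\right) \frac{1}{10} = \left(9 - \frac{2}{3}\right) \frac{1}{10} = \frac{25}{3} \cdot \frac{1}{10} = \frac{5}{6} \approx 0.83333$)
$\left(\left(11 + H\right) + 25\right)^{2} = \left(\left(11 + \frac{5}{6}\right) + 25\right)^{2} = \left(\frac{71}{6} + 25\right)^{2} = \left(\frac{221}{6}\right)^{2} = \frac{48841}{36}$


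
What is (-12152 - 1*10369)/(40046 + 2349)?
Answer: -22521/42395 ≈ -0.53122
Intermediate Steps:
(-12152 - 1*10369)/(40046 + 2349) = (-12152 - 10369)/42395 = -22521*1/42395 = -22521/42395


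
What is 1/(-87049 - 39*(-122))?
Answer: -1/82291 ≈ -1.2152e-5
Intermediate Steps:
1/(-87049 - 39*(-122)) = 1/(-87049 + 4758) = 1/(-82291) = -1/82291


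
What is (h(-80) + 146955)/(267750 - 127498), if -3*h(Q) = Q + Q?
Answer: 441025/420756 ≈ 1.0482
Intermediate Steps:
h(Q) = -2*Q/3 (h(Q) = -(Q + Q)/3 = -2*Q/3)
(h(-80) + 146955)/(267750 - 127498) = (-⅔*(-80) + 146955)/(267750 - 127498) = (160/3 + 146955)/140252 = (441025/3)*(1/140252) = 441025/420756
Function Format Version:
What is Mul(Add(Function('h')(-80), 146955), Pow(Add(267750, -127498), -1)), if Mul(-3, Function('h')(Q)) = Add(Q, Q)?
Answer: Rational(441025, 420756) ≈ 1.0482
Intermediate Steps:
Function('h')(Q) = Mul(Rational(-2, 3), Q) (Function('h')(Q) = Mul(Rational(-1, 3), Add(Q, Q)) = Mul(Rational(-1, 3), Mul(2, Q)) = Mul(Rational(-2, 3), Q))
Mul(Add(Function('h')(-80), 146955), Pow(Add(267750, -127498), -1)) = Mul(Add(Mul(Rational(-2, 3), -80), 146955), Pow(Add(267750, -127498), -1)) = Mul(Add(Rational(160, 3), 146955), Pow(140252, -1)) = Mul(Rational(441025, 3), Rational(1, 140252)) = Rational(441025, 420756)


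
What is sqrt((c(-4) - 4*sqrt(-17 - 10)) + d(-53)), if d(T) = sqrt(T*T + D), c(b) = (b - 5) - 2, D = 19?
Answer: sqrt(-11 + 2*sqrt(707) - 12*I*sqrt(3)) ≈ 6.6784 - 1.5561*I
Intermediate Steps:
c(b) = -7 + b (c(b) = (-5 + b) - 2 = -7 + b)
d(T) = sqrt(19 + T**2) (d(T) = sqrt(T*T + 19) = sqrt(T**2 + 19) = sqrt(19 + T**2))
sqrt((c(-4) - 4*sqrt(-17 - 10)) + d(-53)) = sqrt(((-7 - 4) - 4*sqrt(-17 - 10)) + sqrt(19 + (-53)**2)) = sqrt((-11 - 12*I*sqrt(3)) + sqrt(19 + 2809)) = sqrt((-11 - 12*I*sqrt(3)) + sqrt(2828)) = sqrt((-11 - 12*I*sqrt(3)) + 2*sqrt(707)) = sqrt(-11 + 2*sqrt(707) - 12*I*sqrt(3))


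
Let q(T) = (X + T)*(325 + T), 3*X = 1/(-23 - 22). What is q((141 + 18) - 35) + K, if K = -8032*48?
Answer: -44531549/135 ≈ -3.2986e+5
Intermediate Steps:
X = -1/135 (X = 1/(3*(-23 - 22)) = (1/3)/(-45) = (1/3)*(-1/45) = -1/135 ≈ -0.0074074)
q(T) = (325 + T)*(-1/135 + T) (q(T) = (-1/135 + T)*(325 + T) = (325 + T)*(-1/135 + T))
K = -385536
q((141 + 18) - 35) + K = (-65/27 + ((141 + 18) - 35)**2 + 43874*((141 + 18) - 35)/135) - 385536 = (-65/27 + (159 - 35)**2 + 43874*(159 - 35)/135) - 385536 = (-65/27 + 124**2 + (43874/135)*124) - 385536 = (-65/27 + 15376 + 5440376/135) - 385536 = 7515811/135 - 385536 = -44531549/135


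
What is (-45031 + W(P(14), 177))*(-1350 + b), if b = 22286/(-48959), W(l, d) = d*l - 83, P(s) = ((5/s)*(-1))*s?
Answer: 3041312939064/48959 ≈ 6.2120e+7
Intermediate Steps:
P(s) = -5 (P(s) = (-5/s)*s = -5)
W(l, d) = -83 + d*l
b = -22286/48959 (b = 22286*(-1/48959) = -22286/48959 ≈ -0.45520)
(-45031 + W(P(14), 177))*(-1350 + b) = (-45031 + (-83 + 177*(-5)))*(-1350 - 22286/48959) = (-45031 + (-83 - 885))*(-66116936/48959) = (-45031 - 968)*(-66116936/48959) = -45999*(-66116936/48959) = 3041312939064/48959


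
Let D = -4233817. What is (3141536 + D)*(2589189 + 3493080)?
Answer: -6643546865589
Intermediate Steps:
(3141536 + D)*(2589189 + 3493080) = (3141536 - 4233817)*(2589189 + 3493080) = -1092281*6082269 = -6643546865589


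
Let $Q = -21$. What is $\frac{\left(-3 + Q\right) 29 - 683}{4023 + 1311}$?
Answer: $- \frac{197}{762} \approx -0.25853$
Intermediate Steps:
$\frac{\left(-3 + Q\right) 29 - 683}{4023 + 1311} = \frac{\left(-3 - 21\right) 29 - 683}{4023 + 1311} = \frac{\left(-24\right) 29 - 683}{5334} = \left(-696 - 683\right) \frac{1}{5334} = \left(-1379\right) \frac{1}{5334} = - \frac{197}{762}$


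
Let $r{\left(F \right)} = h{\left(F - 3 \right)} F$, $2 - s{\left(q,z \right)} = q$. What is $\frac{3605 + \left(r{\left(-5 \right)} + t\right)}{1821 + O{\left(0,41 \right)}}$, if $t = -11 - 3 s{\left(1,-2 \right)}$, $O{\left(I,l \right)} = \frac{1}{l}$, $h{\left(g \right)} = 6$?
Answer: $\frac{146001}{74662} \approx 1.9555$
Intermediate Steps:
$s{\left(q,z \right)} = 2 - q$
$t = -14$ ($t = -11 - 3 \left(2 - 1\right) = -11 - 3 = -14$)
$r{\left(F \right)} = 6 F$
$\frac{3605 + \left(r{\left(-5 \right)} + t\right)}{1821 + O{\left(0,41 \right)}} = \frac{3605 + \left(6 \left(-5\right) - 14\right)}{1821 + \frac{1}{41}} = \frac{3605 - 44}{1821 + \frac{1}{41}} = \frac{3605 - 44}{\frac{74662}{41}} = 3561 \cdot \frac{41}{74662} = \frac{146001}{74662}$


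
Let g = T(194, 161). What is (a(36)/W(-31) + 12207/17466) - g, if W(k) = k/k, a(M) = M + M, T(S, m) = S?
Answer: -706215/5822 ≈ -121.30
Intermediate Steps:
g = 194
a(M) = 2*M
W(k) = 1
(a(36)/W(-31) + 12207/17466) - g = ((2*36)/1 + 12207/17466) - 1*194 = (72*1 + 12207*(1/17466)) - 194 = (72 + 4069/5822) - 194 = 423253/5822 - 194 = -706215/5822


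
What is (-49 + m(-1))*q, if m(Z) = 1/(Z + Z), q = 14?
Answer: -693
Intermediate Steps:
m(Z) = 1/(2*Z)
(-49 + m(-1))*q = (-49 + (1/2)/(-1))*14 = (-49 + (1/2)*(-1))*14 = (-49 - 1/2)*14 = -99/2*14 = -693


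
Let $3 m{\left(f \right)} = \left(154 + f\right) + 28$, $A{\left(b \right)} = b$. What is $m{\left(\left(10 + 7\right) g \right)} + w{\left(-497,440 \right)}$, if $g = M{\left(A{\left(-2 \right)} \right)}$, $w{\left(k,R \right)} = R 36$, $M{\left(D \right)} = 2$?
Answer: $15912$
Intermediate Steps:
$w{\left(k,R \right)} = 36 R$
$g = 2$
$m{\left(f \right)} = \frac{182}{3} + \frac{f}{3}$ ($m{\left(f \right)} = \frac{\left(154 + f\right) + 28}{3} = \frac{182 + f}{3} = \frac{182}{3} + \frac{f}{3}$)
$m{\left(\left(10 + 7\right) g \right)} + w{\left(-497,440 \right)} = \left(\frac{182}{3} + \frac{\left(10 + 7\right) 2}{3}\right) + 36 \cdot 440 = \left(\frac{182}{3} + \frac{17 \cdot 2}{3}\right) + 15840 = \left(\frac{182}{3} + \frac{1}{3} \cdot 34\right) + 15840 = \left(\frac{182}{3} + \frac{34}{3}\right) + 15840 = 72 + 15840 = 15912$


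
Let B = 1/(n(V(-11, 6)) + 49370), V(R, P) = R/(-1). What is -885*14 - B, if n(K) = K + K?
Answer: -611966881/49392 ≈ -12390.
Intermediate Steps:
V(R, P) = -R (V(R, P) = R*(-1) = -R)
n(K) = 2*K
B = 1/49392 (B = 1/(2*(-1*(-11)) + 49370) = 1/(2*11 + 49370) = 1/(22 + 49370) = 1/49392 ≈ 2.0246e-5)
-885*14 - B = -885*14 - 1*1/49392 = -12390 - 1/49392 = -611966881/49392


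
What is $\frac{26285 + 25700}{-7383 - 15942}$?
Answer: $- \frac{10397}{4665} \approx -2.2287$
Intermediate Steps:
$\frac{26285 + 25700}{-7383 - 15942} = \frac{51985}{-23325} = 51985 \left(- \frac{1}{23325}\right) = - \frac{10397}{4665}$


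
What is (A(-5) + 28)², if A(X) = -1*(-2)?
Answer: 900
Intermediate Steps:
A(X) = 2
(A(-5) + 28)² = (2 + 28)² = 30² = 900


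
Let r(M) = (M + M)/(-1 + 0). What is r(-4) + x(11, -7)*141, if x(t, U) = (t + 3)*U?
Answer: -13810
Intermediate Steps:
r(M) = -2*M (r(M) = (2*M)/(-1) = (2*M)*(-1) = -2*M)
x(t, U) = U*(3 + t) (x(t, U) = (3 + t)*U = U*(3 + t))
r(-4) + x(11, -7)*141 = -2*(-4) - 7*(3 + 11)*141 = 8 - 7*14*141 = 8 - 98*141 = 8 - 13818 = -13810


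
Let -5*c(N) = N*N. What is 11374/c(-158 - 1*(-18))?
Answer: -5687/1960 ≈ -2.9015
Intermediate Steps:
c(N) = -N**2/5 (c(N) = -N*N/5 = -N**2/5)
11374/c(-158 - 1*(-18)) = 11374/((-(-158 - 1*(-18))**2/5)) = 11374/((-(-158 + 18)**2/5)) = 11374/((-1/5*(-140)**2)) = 11374/((-1/5*19600)) = 11374/(-3920) = 11374*(-1/3920) = -5687/1960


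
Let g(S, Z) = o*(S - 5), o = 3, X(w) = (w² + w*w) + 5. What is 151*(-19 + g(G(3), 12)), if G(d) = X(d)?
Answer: 5285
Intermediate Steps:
X(w) = 5 + 2*w² (X(w) = (w² + w²) + 5 = 2*w² + 5 = 5 + 2*w²)
G(d) = 5 + 2*d²
g(S, Z) = -15 + 3*S (g(S, Z) = 3*(S - 5) = 3*(-5 + S) = -15 + 3*S)
151*(-19 + g(G(3), 12)) = 151*(-19 + (-15 + 3*(5 + 2*3²))) = 151*(-19 + (-15 + 3*(5 + 2*9))) = 151*(-19 + (-15 + 3*(5 + 18))) = 151*(-19 + (-15 + 3*23)) = 151*(-19 + (-15 + 69)) = 151*(-19 + 54) = 151*35 = 5285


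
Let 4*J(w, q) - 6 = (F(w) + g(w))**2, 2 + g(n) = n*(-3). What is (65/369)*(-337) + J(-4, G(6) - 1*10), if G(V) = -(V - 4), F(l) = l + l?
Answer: -41965/738 ≈ -56.863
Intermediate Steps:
g(n) = -2 - 3*n (g(n) = -2 + n*(-3) = -2 - 3*n)
F(l) = 2*l
G(V) = 4 - V (G(V) = -(-4 + V) = 4 - V)
J(w, q) = 3/2 + (-2 - w)**2/4 (J(w, q) = 3/2 + (2*w + (-2 - 3*w))**2/4 = 3/2 + (-2 - w)**2/4)
(65/369)*(-337) + J(-4, G(6) - 1*10) = (65/369)*(-337) + (3/2 + (2 - 4)**2/4) = (65*(1/369))*(-337) + (3/2 + (1/4)*(-2)**2) = (65/369)*(-337) + (3/2 + (1/4)*4) = -21905/369 + (3/2 + 1) = -21905/369 + 5/2 = -41965/738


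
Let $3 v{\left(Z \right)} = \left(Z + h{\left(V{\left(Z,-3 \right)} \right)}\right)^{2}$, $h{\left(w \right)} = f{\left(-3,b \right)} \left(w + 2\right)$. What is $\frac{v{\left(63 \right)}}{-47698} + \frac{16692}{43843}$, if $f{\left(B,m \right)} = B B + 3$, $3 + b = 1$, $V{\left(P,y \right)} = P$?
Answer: $- \frac{9589486353}{2091223414} \approx -4.5856$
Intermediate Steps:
$b = -2$ ($b = -3 + 1 = -2$)
$f{\left(B,m \right)} = 3 + B^{2}$ ($f{\left(B,m \right)} = B^{2} + 3 = 3 + B^{2}$)
$h{\left(w \right)} = 24 + 12 w$ ($h{\left(w \right)} = \left(3 + \left(-3\right)^{2}\right) \left(w + 2\right) = \left(3 + 9\right) \left(2 + w\right) = 12 \left(2 + w\right) = 24 + 12 w$)
$v{\left(Z \right)} = \frac{\left(24 + 13 Z\right)^{2}}{3}$ ($v{\left(Z \right)} = \frac{\left(Z + \left(24 + 12 Z\right)\right)^{2}}{3} = \frac{\left(24 + 13 Z\right)^{2}}{3}$)
$\frac{v{\left(63 \right)}}{-47698} + \frac{16692}{43843} = \frac{\frac{1}{3} \left(24 + 13 \cdot 63\right)^{2}}{-47698} + \frac{16692}{43843} = \frac{\left(24 + 819\right)^{2}}{3} \left(- \frac{1}{47698}\right) + 16692 \cdot \frac{1}{43843} = \frac{843^{2}}{3} \left(- \frac{1}{47698}\right) + \frac{16692}{43843} = \frac{1}{3} \cdot 710649 \left(- \frac{1}{47698}\right) + \frac{16692}{43843} = 236883 \left(- \frac{1}{47698}\right) + \frac{16692}{43843} = - \frac{236883}{47698} + \frac{16692}{43843} = - \frac{9589486353}{2091223414}$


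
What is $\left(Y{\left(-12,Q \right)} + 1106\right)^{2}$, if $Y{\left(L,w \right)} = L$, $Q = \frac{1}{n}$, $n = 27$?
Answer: $1196836$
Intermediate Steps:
$Q = \frac{1}{27} \approx 0.037037$
$\left(Y{\left(-12,Q \right)} + 1106\right)^{2} = \left(-12 + 1106\right)^{2} = 1094^{2} = 1196836$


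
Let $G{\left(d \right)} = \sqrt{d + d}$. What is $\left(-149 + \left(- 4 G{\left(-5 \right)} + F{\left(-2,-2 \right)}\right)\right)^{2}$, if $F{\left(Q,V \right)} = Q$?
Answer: $22641 + 1208 i \sqrt{10} \approx 22641.0 + 3820.0 i$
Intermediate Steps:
$G{\left(d \right)} = \sqrt{2} \sqrt{d}$ ($G{\left(d \right)} = \sqrt{2 d} = \sqrt{2} \sqrt{d}$)
$\left(-149 + \left(- 4 G{\left(-5 \right)} + F{\left(-2,-2 \right)}\right)\right)^{2} = \left(-149 - \left(2 + 4 \sqrt{2} \sqrt{-5}\right)\right)^{2} = \left(-149 - \left(2 + 4 \sqrt{2} i \sqrt{5}\right)\right)^{2} = \left(-149 - \left(2 + 4 i \sqrt{10}\right)\right)^{2} = \left(-151 - 4 i \sqrt{10}\right)^{2}$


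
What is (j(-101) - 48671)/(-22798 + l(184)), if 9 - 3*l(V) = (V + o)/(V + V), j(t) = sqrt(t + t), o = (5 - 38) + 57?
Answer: 3358299/1572868 - 69*I*sqrt(202)/1572868 ≈ 2.1351 - 0.00062349*I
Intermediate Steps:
o = 24 (o = -33 + 57 = 24)
j(t) = sqrt(2)*sqrt(t) (j(t) = sqrt(2*t) = sqrt(2)*sqrt(t))
l(V) = 3 - (24 + V)/(6*V) (l(V) = 3 - (V + 24)/(3*(V + V)) = 3 - (24 + V)/(3*(2*V)) = 3 - (24 + V)*1/(2*V)/3 = 3 - (24 + V)/(6*V))
(j(-101) - 48671)/(-22798 + l(184)) = (sqrt(2)*sqrt(-101) - 48671)/(-22798 + (17/6 - 4/184)) = (sqrt(2)*(I*sqrt(101)) - 48671)/(-22798 + (17/6 - 4*1/184)) = (I*sqrt(202) - 48671)/(-22798 + (17/6 - 1/46)) = (-48671 + I*sqrt(202))/(-22798 + 194/69) = (-48671 + I*sqrt(202))/(-1572868/69) = (-48671 + I*sqrt(202))*(-69/1572868) = 3358299/1572868 - 69*I*sqrt(202)/1572868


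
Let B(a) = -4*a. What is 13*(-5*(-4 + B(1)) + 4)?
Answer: 572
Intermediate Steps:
13*(-5*(-4 + B(1)) + 4) = 13*(-5*(-4 - 4*1) + 4) = 13*(-5*(-4 - 4) + 4) = 13*(-5*(-8) + 4) = 13*(40 + 4) = 13*44 = 572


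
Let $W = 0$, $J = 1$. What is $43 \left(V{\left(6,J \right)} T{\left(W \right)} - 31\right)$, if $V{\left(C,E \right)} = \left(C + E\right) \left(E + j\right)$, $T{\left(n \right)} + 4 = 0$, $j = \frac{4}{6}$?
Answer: $- \frac{10019}{3} \approx -3339.7$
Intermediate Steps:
$j = \frac{2}{3}$ ($j = 4 \cdot \frac{1}{6} = \frac{2}{3} \approx 0.66667$)
$T{\left(n \right)} = -4$ ($T{\left(n \right)} = -4 + 0 = -4$)
$V{\left(C,E \right)} = \left(\frac{2}{3} + E\right) \left(C + E\right)$ ($V{\left(C,E \right)} = \left(C + E\right) \left(E + \frac{2}{3}\right) = \left(C + E\right) \left(\frac{2}{3} + E\right) = \left(\frac{2}{3} + E\right) \left(C + E\right)$)
$43 \left(V{\left(6,J \right)} T{\left(W \right)} - 31\right) = 43 \left(\left(1^{2} + \frac{2}{3} \cdot 6 + \frac{2}{3} \cdot 1 + 6 \cdot 1\right) \left(-4\right) - 31\right) = 43 \left(\left(1 + 4 + \frac{2}{3} + 6\right) \left(-4\right) - 31\right) = 43 \left(\frac{35}{3} \left(-4\right) - 31\right) = 43 \left(- \frac{140}{3} - 31\right) = 43 \left(- \frac{233}{3}\right) = - \frac{10019}{3}$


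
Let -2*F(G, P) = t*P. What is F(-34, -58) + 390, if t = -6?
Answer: 216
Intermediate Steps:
F(G, P) = 3*P (F(G, P) = -(-3)*P = 3*P)
F(-34, -58) + 390 = 3*(-58) + 390 = -174 + 390 = 216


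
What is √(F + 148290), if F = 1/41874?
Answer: √260016412933914/41874 ≈ 385.08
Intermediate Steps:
F = 1/41874 ≈ 2.3881e-5
√(F + 148290) = √(1/41874 + 148290) = √(6209495461/41874) = √260016412933914/41874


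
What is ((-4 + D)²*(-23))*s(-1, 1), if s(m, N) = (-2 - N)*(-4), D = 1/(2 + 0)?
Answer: -3381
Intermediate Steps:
D = ½ (D = 1/2 = ½ ≈ 0.50000)
s(m, N) = 8 + 4*N
((-4 + D)²*(-23))*s(-1, 1) = ((-4 + ½)²*(-23))*(8 + 4*1) = ((-7/2)²*(-23))*(8 + 4) = ((49/4)*(-23))*12 = -1127/4*12 = -3381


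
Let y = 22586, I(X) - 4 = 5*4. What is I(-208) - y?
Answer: -22562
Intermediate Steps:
I(X) = 24 (I(X) = 4 + 5*4 = 4 + 20 = 24)
I(-208) - y = 24 - 1*22586 = 24 - 22586 = -22562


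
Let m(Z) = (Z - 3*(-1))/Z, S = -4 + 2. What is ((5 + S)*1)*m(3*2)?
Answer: 9/2 ≈ 4.5000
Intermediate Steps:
S = -2
m(Z) = (3 + Z)/Z (m(Z) = (Z + 3)/Z = (3 + Z)/Z)
((5 + S)*1)*m(3*2) = ((5 - 2)*1)*((3 + 3*2)/((3*2))) = (3*1)*((3 + 6)/6) = 3*((⅙)*9) = 3*(3/2) = 9/2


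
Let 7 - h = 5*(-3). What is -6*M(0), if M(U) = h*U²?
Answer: 0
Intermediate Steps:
h = 22 (h = 7 - 5*(-3) = 7 - 1*(-15) = 7 + 15 = 22)
M(U) = 22*U²
-6*M(0) = -132*0² = -132*0 = -6*0 = 0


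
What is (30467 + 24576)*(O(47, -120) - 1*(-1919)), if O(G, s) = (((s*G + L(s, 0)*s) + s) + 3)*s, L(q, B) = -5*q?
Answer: 513703053637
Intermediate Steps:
O(G, s) = s*(3 + s - 5*s² + G*s) (O(G, s) = (((s*G + (-5*s)*s) + s) + 3)*s = (((G*s - 5*s²) + s) + 3)*s = (((-5*s² + G*s) + s) + 3)*s = ((s - 5*s² + G*s) + 3)*s = (3 + s - 5*s² + G*s)*s = s*(3 + s - 5*s² + G*s))
(30467 + 24576)*(O(47, -120) - 1*(-1919)) = (30467 + 24576)*(-120*(3 - 120 - 5*(-120)² + 47*(-120)) - 1*(-1919)) = 55043*(-120*(3 - 120 - 5*14400 - 5640) + 1919) = 55043*(-120*(3 - 120 - 72000 - 5640) + 1919) = 55043*(-120*(-77757) + 1919) = 55043*(9330840 + 1919) = 55043*9332759 = 513703053637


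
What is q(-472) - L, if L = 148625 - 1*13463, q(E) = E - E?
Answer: -135162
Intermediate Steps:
q(E) = 0
L = 135162 (L = 148625 - 13463 = 135162)
q(-472) - L = 0 - 1*135162 = 0 - 135162 = -135162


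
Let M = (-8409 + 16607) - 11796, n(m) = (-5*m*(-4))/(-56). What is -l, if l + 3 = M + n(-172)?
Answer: 24777/7 ≈ 3539.6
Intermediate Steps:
n(m) = -5*m/14 (n(m) = (20*m)*(-1/56) = -5*m/14)
M = -3598 (M = 8198 - 11796 = -3598)
l = -24777/7 (l = -3 + (-3598 - 5/14*(-172)) = -3 + (-3598 + 430/7) = -3 - 24756/7 = -24777/7 ≈ -3539.6)
-l = -1*(-24777/7) = 24777/7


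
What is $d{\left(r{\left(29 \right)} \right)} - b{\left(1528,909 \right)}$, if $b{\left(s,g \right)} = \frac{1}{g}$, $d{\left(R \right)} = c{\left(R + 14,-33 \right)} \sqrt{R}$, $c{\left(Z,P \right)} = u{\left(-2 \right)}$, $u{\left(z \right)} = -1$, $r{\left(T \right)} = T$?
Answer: $- \frac{1}{909} - \sqrt{29} \approx -5.3863$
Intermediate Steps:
$c{\left(Z,P \right)} = -1$
$d{\left(R \right)} = - \sqrt{R}$
$d{\left(r{\left(29 \right)} \right)} - b{\left(1528,909 \right)} = - \sqrt{29} - \frac{1}{909} = - \frac{1}{909} - \sqrt{29}$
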